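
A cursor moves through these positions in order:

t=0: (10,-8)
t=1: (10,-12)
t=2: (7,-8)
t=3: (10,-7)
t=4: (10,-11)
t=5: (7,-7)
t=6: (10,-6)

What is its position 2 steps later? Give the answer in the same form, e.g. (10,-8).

The moves between consecutive positions are (+0,-4), (-3,+4), (+3,+1), (+0,-4), (-3,+4), (+3,+1); they repeat the 3-cycle [(+0,-4), (-3,+4), (+3,+1)].
step 7: apply (+0,-4) → (10,-10)
step 8: apply (-3,+4) → (7,-6)

(7,-6)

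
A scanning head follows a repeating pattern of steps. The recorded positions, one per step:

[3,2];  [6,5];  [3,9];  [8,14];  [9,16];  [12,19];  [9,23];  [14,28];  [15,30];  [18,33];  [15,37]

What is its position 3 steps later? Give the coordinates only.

[24,47]

Differencing gives [+3,+3], [-3,+4], [+5,+5], [+1,+2], [+3,+3], [-3,+4], [+5,+5], [+1,+2], [+3,+3], [-3,+4]. This is the pattern [+3,+3], [-3,+4], [+5,+5], [+1,+2] repeated.
step 11: apply [+5,+5] → [20,42]
step 12: apply [+1,+2] → [21,44]
step 13: apply [+3,+3] → [24,47]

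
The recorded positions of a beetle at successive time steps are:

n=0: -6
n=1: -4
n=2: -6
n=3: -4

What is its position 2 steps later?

-4

The jumps are +2, -2, +2 — a geometric progression with ratio -1.
step 4: -4 − 2 → -6
step 5: -6 + 2 → -4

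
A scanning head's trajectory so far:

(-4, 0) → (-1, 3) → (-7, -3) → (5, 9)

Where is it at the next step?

(-19, -15)

Step-to-step displacements: (+3, +3), (-6, -6), (+12, +12); each is -2× the previous.
step 4: (5, 9) + (-24, -24) → (-19, -15)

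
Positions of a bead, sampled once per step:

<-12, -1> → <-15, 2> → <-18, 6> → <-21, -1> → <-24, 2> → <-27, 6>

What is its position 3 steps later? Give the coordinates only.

<-36, 6>

First: linear, -3 per step → -36 at step 8.
Second: cycles through -1, 2, 6 every 3 steps. Step 8 lands at position 2 of the cycle → 6.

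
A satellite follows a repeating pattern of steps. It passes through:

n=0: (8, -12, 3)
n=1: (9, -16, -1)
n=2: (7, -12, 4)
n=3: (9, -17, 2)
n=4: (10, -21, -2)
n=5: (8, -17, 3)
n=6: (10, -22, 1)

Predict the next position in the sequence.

The moves between consecutive positions are (+1, -4, -4), (-2, +4, +5), (+2, -5, -2), (+1, -4, -4), (-2, +4, +5), (+2, -5, -2); they repeat the 3-cycle [(+1, -4, -4), (-2, +4, +5), (+2, -5, -2)].
step 7: apply (+1, -4, -4) → (11, -26, -3)

(11, -26, -3)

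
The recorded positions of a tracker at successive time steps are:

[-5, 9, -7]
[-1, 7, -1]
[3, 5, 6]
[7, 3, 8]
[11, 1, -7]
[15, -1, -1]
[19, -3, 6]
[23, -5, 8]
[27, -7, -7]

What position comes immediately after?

The first coordinate changes by +4 each step, so at step 9 it is -5 + 9·(4) = 31.
The second coordinate changes by -2 each step, so at step 9 it is 9 + 9·(-2) = -9.
The third coordinate repeats the cycle [-7, -1, 6, 8] with period 4; step 9 mod 4 = 1, giving -1.

[31, -9, -1]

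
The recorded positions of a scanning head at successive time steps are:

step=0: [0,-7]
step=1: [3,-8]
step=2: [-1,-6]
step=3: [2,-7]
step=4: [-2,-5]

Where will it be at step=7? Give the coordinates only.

[0,-5]

The moves between consecutive positions are [+3,-1], [-4,+2], [+3,-1], [-4,+2]; they repeat the 2-cycle [[+3,-1], [-4,+2]].
step 5: apply [+3,-1] → [1,-6]
step 6: apply [-4,+2] → [-3,-4]
step 7: apply [+3,-1] → [0,-5]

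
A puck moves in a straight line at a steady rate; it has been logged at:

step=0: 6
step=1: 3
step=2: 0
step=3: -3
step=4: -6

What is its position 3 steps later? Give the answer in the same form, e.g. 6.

-15

The position changes by -3 every step.
step 5: -6 − 3 → -9
step 6: -9 − 3 → -12
step 7: -12 − 3 → -15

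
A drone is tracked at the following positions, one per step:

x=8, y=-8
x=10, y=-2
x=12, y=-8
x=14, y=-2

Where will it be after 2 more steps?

The x coordinate changes by +2 each step, so at step 5 it is 8 + 5·(2) = 18.
The y coordinate repeats the cycle [-8, -2] with period 2; step 5 mod 2 = 1, giving -2.

x=18, y=-2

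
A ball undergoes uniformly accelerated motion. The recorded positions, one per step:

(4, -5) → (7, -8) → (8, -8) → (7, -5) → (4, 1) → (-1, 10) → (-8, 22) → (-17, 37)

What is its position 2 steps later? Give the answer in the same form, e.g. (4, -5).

(-41, 76)

Taking differences between consecutive positions: (+3, -3), (+1, +0), (-1, +3), (-3, +6), (-5, +9), (-7, +12), (-9, +15). These grow by (-2, +3) each step.
step 8: (-17, 37) + (-11, +18) → (-28, 55)
step 9: (-28, 55) + (-13, +21) → (-41, 76)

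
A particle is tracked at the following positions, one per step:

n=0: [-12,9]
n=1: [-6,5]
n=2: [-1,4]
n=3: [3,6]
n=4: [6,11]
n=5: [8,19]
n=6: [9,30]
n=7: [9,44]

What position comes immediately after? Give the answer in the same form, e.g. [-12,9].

Successive displacements: [+6,-4], [+5,-1], [+4,+2], [+3,+5], [+2,+8], [+1,+11], [+0,+14] — each changes by [-1,+3].
step 8: [9,44] + [-1,+17] → [8,61]

[8,61]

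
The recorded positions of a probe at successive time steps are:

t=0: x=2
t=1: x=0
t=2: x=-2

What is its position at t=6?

The position changes by -2 every step.
step 3: -2 − 2 → x=-4
step 4: -4 − 2 → x=-6
step 5: -6 − 2 → x=-8
step 6: -8 − 2 → x=-10

x=-10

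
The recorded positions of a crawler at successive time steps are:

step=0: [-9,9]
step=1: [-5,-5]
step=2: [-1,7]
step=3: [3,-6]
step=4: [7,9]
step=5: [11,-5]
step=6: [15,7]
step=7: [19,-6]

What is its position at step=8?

First: linear, +4 per step → 23 at step 8.
Second: cycles through 9, -5, 7, -6 every 4 steps. Step 8 lands at position 0 of the cycle → 9.

[23,9]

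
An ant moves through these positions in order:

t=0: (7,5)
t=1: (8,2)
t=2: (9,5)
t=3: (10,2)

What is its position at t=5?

First: linear, +1 per step → 12 at step 5.
Second: cycles through 5, 2 every 2 steps. Step 5 lands at position 1 of the cycle → 2.

(12,2)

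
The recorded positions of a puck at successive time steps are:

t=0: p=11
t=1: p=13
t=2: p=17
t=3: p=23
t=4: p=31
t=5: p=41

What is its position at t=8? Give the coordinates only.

First differences are +2, +4, +6, +8, +10; their common second difference is +2 (constant acceleration).
step 6: 41 + 12 → p=53
step 7: 53 + 14 → p=67
step 8: 67 + 16 → p=83

p=83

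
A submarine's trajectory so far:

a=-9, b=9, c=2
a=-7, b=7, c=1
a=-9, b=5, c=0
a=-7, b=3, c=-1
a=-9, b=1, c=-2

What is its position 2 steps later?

a=-9, b=-3, c=-4

The a coordinate repeats the cycle [-9, -7] with period 2; step 6 mod 2 = 0, giving -9.
The b coordinate changes by -2 each step, so at step 6 it is 9 + 6·(-2) = -3.
The c coordinate changes by -1 each step, so at step 6 it is 2 + 6·(-1) = -4.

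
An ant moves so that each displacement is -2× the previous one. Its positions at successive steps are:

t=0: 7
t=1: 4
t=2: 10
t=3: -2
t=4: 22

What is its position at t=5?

-26

Step-to-step displacements: -3, +6, -12, +24; each is -2× the previous.
step 5: 22 − 48 → -26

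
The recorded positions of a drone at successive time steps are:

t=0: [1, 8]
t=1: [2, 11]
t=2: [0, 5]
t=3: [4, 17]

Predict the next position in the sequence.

[-4, -7]

Step-to-step displacements: [+1, +3], [-2, -6], [+4, +12]; each is -2× the previous.
step 4: [4, 17] + [-8, -24] → [-4, -7]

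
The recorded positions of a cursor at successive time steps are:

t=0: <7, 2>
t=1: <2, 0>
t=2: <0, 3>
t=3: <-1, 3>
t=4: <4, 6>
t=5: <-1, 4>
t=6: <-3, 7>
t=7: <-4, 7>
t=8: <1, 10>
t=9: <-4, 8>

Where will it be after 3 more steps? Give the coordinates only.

<-2, 14>

Step-to-step displacements: <-5, -2>, <-2, +3>, <-1, +0>, <+5, +3>, <-5, -2>, <-2, +3>, <-1, +0>, <+5, +3>, <-5, -2> — a repeating cycle of length 4.
step 10: apply <-2, +3> → <-6, 11>
step 11: apply <-1, +0> → <-7, 11>
step 12: apply <+5, +3> → <-2, 14>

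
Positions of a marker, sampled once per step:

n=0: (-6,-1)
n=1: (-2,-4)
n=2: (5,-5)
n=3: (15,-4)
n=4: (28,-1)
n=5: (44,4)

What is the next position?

First differences are (+4,-3), (+7,-1), (+10,+1), (+13,+3), (+16,+5); their common second difference is (+3,+2) (constant acceleration).
step 6: (44,4) + (+19,+7) → (63,11)

(63,11)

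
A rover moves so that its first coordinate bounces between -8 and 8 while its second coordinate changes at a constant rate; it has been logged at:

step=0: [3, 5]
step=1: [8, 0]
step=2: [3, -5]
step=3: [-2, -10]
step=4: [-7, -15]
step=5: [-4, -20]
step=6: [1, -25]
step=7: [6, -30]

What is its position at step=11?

[-6, -50]

The first coordinate travels 5 per step and bounces off the walls at -8 and 8.
  step 8: 6 → 5
  step 9: 5 → 0
  step 10: 0 → -5
  step 11: -5 → -6
The second coordinate changes by -5 each step: at step 11 it is -50.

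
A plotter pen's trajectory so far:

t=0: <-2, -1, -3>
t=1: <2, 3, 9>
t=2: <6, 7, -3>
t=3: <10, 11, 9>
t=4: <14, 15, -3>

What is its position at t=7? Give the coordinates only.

<26, 27, 9>

First: linear, +4 per step → 26 at step 7.
Second: linear, +4 per step → 27 at step 7.
Third: cycles through -3, 9 every 2 steps. Step 7 lands at position 1 of the cycle → 9.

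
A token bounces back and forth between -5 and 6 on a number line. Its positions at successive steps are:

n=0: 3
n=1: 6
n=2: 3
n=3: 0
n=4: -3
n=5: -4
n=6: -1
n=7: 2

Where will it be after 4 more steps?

The value travels 3 per step and bounces off the walls at -5 and 6.
  step 8: 2 → 5
  step 9: 5 → 4
  step 10: 4 → 1
  step 11: 1 → -2

-2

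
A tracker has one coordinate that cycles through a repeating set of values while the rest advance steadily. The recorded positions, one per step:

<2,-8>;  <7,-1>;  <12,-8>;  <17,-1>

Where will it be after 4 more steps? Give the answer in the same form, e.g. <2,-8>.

<37,-1>

First: linear, +5 per step → 37 at step 7.
Second: cycles through -8, -1 every 2 steps. Step 7 lands at position 1 of the cycle → -1.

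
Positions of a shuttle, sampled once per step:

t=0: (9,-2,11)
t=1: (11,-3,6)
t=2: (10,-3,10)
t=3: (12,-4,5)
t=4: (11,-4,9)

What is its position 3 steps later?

(14,-6,3)

Step-to-step displacements: (+2,-1,-5), (-1,+0,+4), (+2,-1,-5), (-1,+0,+4) — a repeating cycle of length 2.
step 5: apply (+2,-1,-5) → (13,-5,4)
step 6: apply (-1,+0,+4) → (12,-5,8)
step 7: apply (+2,-1,-5) → (14,-6,3)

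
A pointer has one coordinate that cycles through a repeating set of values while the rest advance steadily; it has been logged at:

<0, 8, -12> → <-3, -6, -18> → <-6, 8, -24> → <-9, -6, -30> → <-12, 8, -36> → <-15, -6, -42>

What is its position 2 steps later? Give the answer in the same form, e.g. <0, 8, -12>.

First: linear, -3 per step → -21 at step 7.
Second: cycles through 8, -6 every 2 steps. Step 7 lands at position 1 of the cycle → -6.
Third: linear, -6 per step → -54 at step 7.

<-21, -6, -54>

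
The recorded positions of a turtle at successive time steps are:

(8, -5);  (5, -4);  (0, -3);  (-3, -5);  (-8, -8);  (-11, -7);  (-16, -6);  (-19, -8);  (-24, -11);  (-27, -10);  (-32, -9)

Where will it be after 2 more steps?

Step-to-step displacements: (-3, +1), (-5, +1), (-3, -2), (-5, -3), (-3, +1), (-5, +1), (-3, -2), (-5, -3), (-3, +1), (-5, +1) — a repeating cycle of length 4.
step 11: apply (-3, -2) → (-35, -11)
step 12: apply (-5, -3) → (-40, -14)

(-40, -14)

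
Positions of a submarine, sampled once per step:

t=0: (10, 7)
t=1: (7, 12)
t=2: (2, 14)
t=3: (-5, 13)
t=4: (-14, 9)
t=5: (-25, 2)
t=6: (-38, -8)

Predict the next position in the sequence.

Successive displacements: (-3, +5), (-5, +2), (-7, -1), (-9, -4), (-11, -7), (-13, -10) — each changes by (-2, -3).
step 7: (-38, -8) + (-15, -13) → (-53, -21)

(-53, -21)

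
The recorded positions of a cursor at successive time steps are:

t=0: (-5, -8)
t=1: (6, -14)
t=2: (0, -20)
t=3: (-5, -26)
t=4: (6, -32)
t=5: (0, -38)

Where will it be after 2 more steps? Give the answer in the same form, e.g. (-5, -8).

The first coordinate repeats the cycle [-5, 6, 0] with period 3; step 7 mod 3 = 1, giving 6.
The second coordinate changes by -6 each step, so at step 7 it is -8 + 7·(-6) = -50.

(6, -50)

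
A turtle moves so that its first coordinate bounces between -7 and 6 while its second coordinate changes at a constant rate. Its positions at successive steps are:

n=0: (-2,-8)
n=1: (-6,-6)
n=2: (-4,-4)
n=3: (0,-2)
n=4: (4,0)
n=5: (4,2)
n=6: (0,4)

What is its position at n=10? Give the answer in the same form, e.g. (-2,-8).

The first coordinate travels 4 per step and bounces off the walls at -7 and 6.
  step 7: 0 → -4
  step 8: -4 → -6
  step 9: -6 → -2
  step 10: -2 → 2
The second coordinate changes by +2 each step: at step 10 it is 12.

(2,12)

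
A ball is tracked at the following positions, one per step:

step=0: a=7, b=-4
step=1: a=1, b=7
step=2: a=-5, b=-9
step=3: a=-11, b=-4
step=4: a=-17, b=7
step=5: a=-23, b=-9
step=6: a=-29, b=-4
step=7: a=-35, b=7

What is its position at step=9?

The a coordinate changes by -6 each step, so at step 9 it is 7 + 9·(-6) = -47.
The b coordinate repeats the cycle [-4, 7, -9] with period 3; step 9 mod 3 = 0, giving -4.

a=-47, b=-4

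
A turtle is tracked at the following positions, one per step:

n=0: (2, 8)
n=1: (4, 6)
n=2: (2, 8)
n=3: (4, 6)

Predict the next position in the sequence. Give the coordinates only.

(2, 8)

Consecutive displacements (+2, -2), (-2, +2), (+2, -2) scale by a factor of -1 each step.
step 4: (4, 6) + (-2, +2) → (2, 8)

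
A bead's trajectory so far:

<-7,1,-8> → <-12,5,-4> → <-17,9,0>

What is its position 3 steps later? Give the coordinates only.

Each step adds <-5,+4,+4> to the position.
step 3: <-17,9,0> + <-5,+4,+4> → <-22,13,4>
step 4: <-22,13,4> + <-5,+4,+4> → <-27,17,8>
step 5: <-27,17,8> + <-5,+4,+4> → <-32,21,12>

<-32,21,12>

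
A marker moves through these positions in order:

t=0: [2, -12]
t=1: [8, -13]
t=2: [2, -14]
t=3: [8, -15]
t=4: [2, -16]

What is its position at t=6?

[2, -18]

The first coordinate repeats the cycle [2, 8] with period 2; step 6 mod 2 = 0, giving 2.
The second coordinate changes by -1 each step, so at step 6 it is -12 + 6·(-1) = -18.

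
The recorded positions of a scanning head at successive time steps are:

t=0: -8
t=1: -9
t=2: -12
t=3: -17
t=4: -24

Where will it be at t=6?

First differences are -1, -3, -5, -7; their common second difference is -2 (constant acceleration).
step 5: -24 − 9 → -33
step 6: -33 − 11 → -44

-44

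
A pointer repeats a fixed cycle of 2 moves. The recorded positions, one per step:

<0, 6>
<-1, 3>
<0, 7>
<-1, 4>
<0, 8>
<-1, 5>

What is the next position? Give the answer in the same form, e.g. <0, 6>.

Step-to-step displacements: <-1, -3>, <+1, +4>, <-1, -3>, <+1, +4>, <-1, -3> — a repeating cycle of length 2.
step 6: apply <+1, +4> → <0, 9>

<0, 9>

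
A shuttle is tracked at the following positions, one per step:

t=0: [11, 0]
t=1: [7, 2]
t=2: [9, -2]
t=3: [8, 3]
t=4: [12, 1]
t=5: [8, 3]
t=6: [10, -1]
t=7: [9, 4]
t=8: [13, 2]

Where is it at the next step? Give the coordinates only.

[9, 4]

Step-to-step displacements: [-4, +2], [+2, -4], [-1, +5], [+4, -2], [-4, +2], [+2, -4], [-1, +5], [+4, -2] — a repeating cycle of length 4.
step 9: apply [-4, +2] → [9, 4]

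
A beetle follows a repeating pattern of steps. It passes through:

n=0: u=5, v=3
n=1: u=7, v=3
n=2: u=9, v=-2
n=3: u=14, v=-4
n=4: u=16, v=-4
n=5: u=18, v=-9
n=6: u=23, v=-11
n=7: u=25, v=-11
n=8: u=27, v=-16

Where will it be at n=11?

u=36, v=-23

The moves between consecutive positions are (+2,+0), (+2,-5), (+5,-2), (+2,+0), (+2,-5), (+5,-2), (+2,+0), (+2,-5); they repeat the 3-cycle [(+2,+0), (+2,-5), (+5,-2)].
step 9: apply (+5,-2) → u=32, v=-18
step 10: apply (+2,+0) → u=34, v=-18
step 11: apply (+2,-5) → u=36, v=-23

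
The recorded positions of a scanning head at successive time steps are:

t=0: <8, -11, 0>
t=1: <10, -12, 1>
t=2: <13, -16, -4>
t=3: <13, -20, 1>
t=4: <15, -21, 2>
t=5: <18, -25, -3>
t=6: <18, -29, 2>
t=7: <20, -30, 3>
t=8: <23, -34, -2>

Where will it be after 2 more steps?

The moves between consecutive positions are <+2, -1, +1>, <+3, -4, -5>, <+0, -4, +5>, <+2, -1, +1>, <+3, -4, -5>, <+0, -4, +5>, <+2, -1, +1>, <+3, -4, -5>; they repeat the 3-cycle [<+2, -1, +1>, <+3, -4, -5>, <+0, -4, +5>].
step 9: apply <+0, -4, +5> → <23, -38, 3>
step 10: apply <+2, -1, +1> → <25, -39, 4>

<25, -39, 4>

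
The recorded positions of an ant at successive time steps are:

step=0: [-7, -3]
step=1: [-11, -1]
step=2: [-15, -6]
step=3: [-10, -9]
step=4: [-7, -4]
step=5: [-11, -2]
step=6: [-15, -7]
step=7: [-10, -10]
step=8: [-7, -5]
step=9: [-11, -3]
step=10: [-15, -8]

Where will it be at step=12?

[-7, -6]

The moves between consecutive positions are [-4, +2], [-4, -5], [+5, -3], [+3, +5], [-4, +2], [-4, -5], [+5, -3], [+3, +5], [-4, +2], [-4, -5]; they repeat the 4-cycle [[-4, +2], [-4, -5], [+5, -3], [+3, +5]].
step 11: apply [+5, -3] → [-10, -11]
step 12: apply [+3, +5] → [-7, -6]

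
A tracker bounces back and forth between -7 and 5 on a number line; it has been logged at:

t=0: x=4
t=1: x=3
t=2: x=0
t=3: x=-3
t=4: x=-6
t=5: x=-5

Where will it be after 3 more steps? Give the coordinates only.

The value reflects between -7 and 5, moving 3 per step.
  step 6: -5 → -2
  step 7: -2 → 1
  step 8: 1 → 4

x=4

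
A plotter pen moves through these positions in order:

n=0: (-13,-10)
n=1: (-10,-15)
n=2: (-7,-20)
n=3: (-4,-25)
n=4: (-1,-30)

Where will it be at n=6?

The position changes by (+3,-5) every step.
step 5: (-1,-30) + (+3,-5) → (2,-35)
step 6: (2,-35) + (+3,-5) → (5,-40)

(5,-40)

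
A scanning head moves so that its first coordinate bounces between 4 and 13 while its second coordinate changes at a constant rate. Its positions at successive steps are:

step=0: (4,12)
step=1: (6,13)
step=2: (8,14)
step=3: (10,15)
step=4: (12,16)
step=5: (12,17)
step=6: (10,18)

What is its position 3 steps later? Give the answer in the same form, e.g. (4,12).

The first coordinate reflects between 4 and 13, moving 2 per step.
  step 7: 10 → 8
  step 8: 8 → 6
  step 9: 6 → 4
The second coordinate changes by +1 each step: at step 9 it is 21.

(4,21)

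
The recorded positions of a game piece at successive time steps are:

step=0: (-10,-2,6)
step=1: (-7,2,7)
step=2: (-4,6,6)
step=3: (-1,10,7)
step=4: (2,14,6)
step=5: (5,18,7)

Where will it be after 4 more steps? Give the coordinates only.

(17,34,7)

The first coordinate changes by +3 each step, so at step 9 it is -10 + 9·(3) = 17.
The second coordinate changes by +4 each step, so at step 9 it is -2 + 9·(4) = 34.
The third coordinate repeats the cycle [6, 7] with period 2; step 9 mod 2 = 1, giving 7.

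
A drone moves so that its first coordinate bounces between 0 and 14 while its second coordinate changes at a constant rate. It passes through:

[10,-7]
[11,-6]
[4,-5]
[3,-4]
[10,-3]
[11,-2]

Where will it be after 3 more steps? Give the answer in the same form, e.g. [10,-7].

[10,1]

The first coordinate travels 7 per step and bounces off the walls at 0 and 14.
  step 6: 11 → 4
  step 7: 4 → 3
  step 8: 3 → 10
The second coordinate changes by +1 each step: at step 8 it is 1.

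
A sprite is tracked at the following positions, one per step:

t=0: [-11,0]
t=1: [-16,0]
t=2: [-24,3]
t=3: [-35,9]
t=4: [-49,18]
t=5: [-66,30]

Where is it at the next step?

Taking differences between consecutive positions: [-5,+0], [-8,+3], [-11,+6], [-14,+9], [-17,+12]. These grow by [-3,+3] each step.
step 6: [-66,30] + [-20,+15] → [-86,45]

[-86,45]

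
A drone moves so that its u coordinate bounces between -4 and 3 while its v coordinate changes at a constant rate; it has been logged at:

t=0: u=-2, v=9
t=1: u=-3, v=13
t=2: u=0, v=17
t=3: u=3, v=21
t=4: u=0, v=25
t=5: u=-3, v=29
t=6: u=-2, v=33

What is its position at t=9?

The u coordinate reflects between -4 and 3, moving 3 per step.
  step 7: -2 → 1
  step 8: 1 → 2
  step 9: 2 → -1
The v coordinate changes by +4 each step: at step 9 it is 45.

u=-1, v=45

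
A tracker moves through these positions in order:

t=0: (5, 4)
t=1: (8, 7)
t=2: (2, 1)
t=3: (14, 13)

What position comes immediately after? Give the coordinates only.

The jumps are (+3, +3), (-6, -6), (+12, +12) — a geometric progression with ratio -2.
step 4: (14, 13) + (-24, -24) → (-10, -11)

(-10, -11)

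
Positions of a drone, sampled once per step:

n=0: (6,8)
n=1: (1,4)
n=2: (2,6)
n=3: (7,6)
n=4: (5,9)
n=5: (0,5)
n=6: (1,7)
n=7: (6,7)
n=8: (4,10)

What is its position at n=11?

The moves between consecutive positions are (-5,-4), (+1,+2), (+5,+0), (-2,+3), (-5,-4), (+1,+2), (+5,+0), (-2,+3); they repeat the 4-cycle [(-5,-4), (+1,+2), (+5,+0), (-2,+3)].
step 9: apply (-5,-4) → (-1,6)
step 10: apply (+1,+2) → (0,8)
step 11: apply (+5,+0) → (5,8)

(5,8)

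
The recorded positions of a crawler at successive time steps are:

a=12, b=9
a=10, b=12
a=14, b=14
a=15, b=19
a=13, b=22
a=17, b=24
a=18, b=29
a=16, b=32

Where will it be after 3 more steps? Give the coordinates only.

Step-to-step displacements: (-2, +3), (+4, +2), (+1, +5), (-2, +3), (+4, +2), (+1, +5), (-2, +3) — a repeating cycle of length 3.
step 8: apply (+4, +2) → a=20, b=34
step 9: apply (+1, +5) → a=21, b=39
step 10: apply (-2, +3) → a=19, b=42

a=19, b=42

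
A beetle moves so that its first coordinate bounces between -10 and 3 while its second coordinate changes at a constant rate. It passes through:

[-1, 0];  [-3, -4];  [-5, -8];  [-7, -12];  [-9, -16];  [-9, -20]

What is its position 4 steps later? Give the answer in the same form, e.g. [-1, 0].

[-1, -36]

The first coordinate travels 2 per step and bounces off the walls at -10 and 3.
  step 6: -9 → -7
  step 7: -7 → -5
  step 8: -5 → -3
  step 9: -3 → -1
The second coordinate changes by -4 each step: at step 9 it is -36.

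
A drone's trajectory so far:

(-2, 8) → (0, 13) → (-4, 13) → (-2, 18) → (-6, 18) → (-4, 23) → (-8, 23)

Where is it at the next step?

(-6, 28)

The moves between consecutive positions are (+2, +5), (-4, +0), (+2, +5), (-4, +0), (+2, +5), (-4, +0); they repeat the 2-cycle [(+2, +5), (-4, +0)].
step 7: apply (+2, +5) → (-6, 28)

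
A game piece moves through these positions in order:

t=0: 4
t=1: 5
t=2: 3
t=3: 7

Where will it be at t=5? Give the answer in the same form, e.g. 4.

Consecutive displacements +1, -2, +4 scale by a factor of -2 each step.
step 4: 7 − 8 → -1
step 5: -1 + 16 → 15

15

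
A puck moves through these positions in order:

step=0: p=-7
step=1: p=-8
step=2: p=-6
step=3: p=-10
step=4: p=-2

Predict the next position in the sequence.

Consecutive displacements -1, +2, -4, +8 scale by a factor of -2 each step.
step 5: -2 − 16 → p=-18

p=-18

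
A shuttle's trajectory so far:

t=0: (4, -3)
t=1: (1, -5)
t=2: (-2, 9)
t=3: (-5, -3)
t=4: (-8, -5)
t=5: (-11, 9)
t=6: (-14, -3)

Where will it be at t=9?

(-23, -3)

First: linear, -3 per step → -23 at step 9.
Second: cycles through -3, -5, 9 every 3 steps. Step 9 lands at position 0 of the cycle → -3.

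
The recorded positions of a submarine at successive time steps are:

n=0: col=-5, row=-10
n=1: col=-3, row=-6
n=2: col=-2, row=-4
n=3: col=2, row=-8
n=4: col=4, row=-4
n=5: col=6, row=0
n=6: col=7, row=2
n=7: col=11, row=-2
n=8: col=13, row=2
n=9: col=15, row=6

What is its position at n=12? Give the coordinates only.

col=22, row=8

The moves between consecutive positions are (+2,+4), (+1,+2), (+4,-4), (+2,+4), (+2,+4), (+1,+2), (+4,-4), (+2,+4), (+2,+4); they repeat the 4-cycle [(+2,+4), (+1,+2), (+4,-4), (+2,+4)].
step 10: apply (+1,+2) → col=16, row=8
step 11: apply (+4,-4) → col=20, row=4
step 12: apply (+2,+4) → col=22, row=8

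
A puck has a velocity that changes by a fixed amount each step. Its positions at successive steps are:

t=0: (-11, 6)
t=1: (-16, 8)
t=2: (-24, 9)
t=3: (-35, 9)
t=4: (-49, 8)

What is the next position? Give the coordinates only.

(-66, 6)

First differences are (-5, +2), (-8, +1), (-11, +0), (-14, -1); their common second difference is (-3, -1) (constant acceleration).
step 5: (-49, 8) + (-17, -2) → (-66, 6)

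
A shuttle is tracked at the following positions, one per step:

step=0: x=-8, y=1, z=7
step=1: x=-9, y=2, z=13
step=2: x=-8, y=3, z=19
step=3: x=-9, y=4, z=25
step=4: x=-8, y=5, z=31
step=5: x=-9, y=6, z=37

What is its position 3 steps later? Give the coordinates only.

The x coordinate repeats the cycle [-8, -9] with period 2; step 8 mod 2 = 0, giving -8.
The y coordinate changes by +1 each step, so at step 8 it is 1 + 8·(1) = 9.
The z coordinate changes by +6 each step, so at step 8 it is 7 + 8·(6) = 55.

x=-8, y=9, z=55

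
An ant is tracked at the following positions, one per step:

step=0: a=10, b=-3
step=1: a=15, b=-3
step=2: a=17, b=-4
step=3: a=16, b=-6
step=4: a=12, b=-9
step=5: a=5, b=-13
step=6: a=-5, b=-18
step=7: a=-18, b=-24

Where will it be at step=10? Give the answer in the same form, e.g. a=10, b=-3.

a=-75, b=-48

Taking differences between consecutive positions: (+5,+0), (+2,-1), (-1,-2), (-4,-3), (-7,-4), (-10,-5), (-13,-6). These grow by (-3,-1) each step.
step 8: a=-18, b=-24 + (-16,-7) → a=-34, b=-31
step 9: a=-34, b=-31 + (-19,-8) → a=-53, b=-39
step 10: a=-53, b=-39 + (-22,-9) → a=-75, b=-48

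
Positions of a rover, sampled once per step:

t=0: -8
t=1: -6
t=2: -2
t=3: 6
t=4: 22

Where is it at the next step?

The jumps are +2, +4, +8, +16 — a geometric progression with ratio 2.
step 5: 22 + 32 → 54

54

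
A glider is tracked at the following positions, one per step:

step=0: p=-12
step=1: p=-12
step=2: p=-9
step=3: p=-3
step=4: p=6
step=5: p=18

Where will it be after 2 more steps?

First differences are +0, +3, +6, +9, +12; their common second difference is +3 (constant acceleration).
step 6: 18 + 15 → p=33
step 7: 33 + 18 → p=51

p=51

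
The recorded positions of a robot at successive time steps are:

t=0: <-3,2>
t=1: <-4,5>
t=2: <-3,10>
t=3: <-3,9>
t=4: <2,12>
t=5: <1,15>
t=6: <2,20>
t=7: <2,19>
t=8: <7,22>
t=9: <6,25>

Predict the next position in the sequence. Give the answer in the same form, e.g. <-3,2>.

The moves between consecutive positions are <-1,+3>, <+1,+5>, <+0,-1>, <+5,+3>, <-1,+3>, <+1,+5>, <+0,-1>, <+5,+3>, <-1,+3>; they repeat the 4-cycle [<-1,+3>, <+1,+5>, <+0,-1>, <+5,+3>].
step 10: apply <+1,+5> → <7,30>

<7,30>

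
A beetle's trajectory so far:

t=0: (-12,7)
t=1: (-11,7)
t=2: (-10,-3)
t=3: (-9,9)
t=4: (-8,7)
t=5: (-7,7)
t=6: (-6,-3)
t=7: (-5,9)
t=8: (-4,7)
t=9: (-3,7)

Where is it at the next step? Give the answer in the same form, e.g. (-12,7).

First: linear, +1 per step → -2 at step 10.
Second: cycles through 7, 7, -3, 9 every 4 steps. Step 10 lands at position 2 of the cycle → -3.

(-2,-3)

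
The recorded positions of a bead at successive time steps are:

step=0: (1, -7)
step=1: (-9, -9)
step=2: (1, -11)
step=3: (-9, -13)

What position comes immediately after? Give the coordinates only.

(1, -15)

First: cycles through 1, -9 every 2 steps. Step 4 lands at position 0 of the cycle → 1.
Second: linear, -2 per step → -15 at step 4.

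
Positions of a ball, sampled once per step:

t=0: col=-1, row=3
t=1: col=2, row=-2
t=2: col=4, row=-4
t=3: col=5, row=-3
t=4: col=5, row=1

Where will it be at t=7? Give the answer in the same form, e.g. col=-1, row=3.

First differences are (+3, -5), (+2, -2), (+1, +1), (+0, +4); their common second difference is (-1, +3) (constant acceleration).
step 5: col=5, row=1 + (-1, +7) → col=4, row=8
step 6: col=4, row=8 + (-2, +10) → col=2, row=18
step 7: col=2, row=18 + (-3, +13) → col=-1, row=31

col=-1, row=31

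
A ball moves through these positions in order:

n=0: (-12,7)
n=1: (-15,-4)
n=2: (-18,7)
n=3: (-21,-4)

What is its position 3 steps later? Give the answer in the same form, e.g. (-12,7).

(-30,7)

The first coordinate changes by -3 each step, so at step 6 it is -12 + 6·(-3) = -30.
The second coordinate repeats the cycle [7, -4] with period 2; step 6 mod 2 = 0, giving 7.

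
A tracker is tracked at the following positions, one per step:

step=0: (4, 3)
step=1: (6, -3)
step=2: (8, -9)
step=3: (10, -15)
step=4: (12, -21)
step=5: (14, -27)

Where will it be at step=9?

(22, -51)

The position changes by (+2, -6) every step.
step 6: (14, -27) + (+2, -6) → (16, -33)
step 7: (16, -33) + (+2, -6) → (18, -39)
step 8: (18, -39) + (+2, -6) → (20, -45)
step 9: (20, -45) + (+2, -6) → (22, -51)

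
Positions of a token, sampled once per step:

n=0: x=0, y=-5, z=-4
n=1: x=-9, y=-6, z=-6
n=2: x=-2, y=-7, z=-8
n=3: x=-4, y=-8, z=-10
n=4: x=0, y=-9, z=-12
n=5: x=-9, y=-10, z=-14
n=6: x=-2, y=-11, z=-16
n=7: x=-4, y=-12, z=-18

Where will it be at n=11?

The x coordinate repeats the cycle [0, -9, -2, -4] with period 4; step 11 mod 4 = 3, giving -4.
The y coordinate changes by -1 each step, so at step 11 it is -5 + 11·(-1) = -16.
The z coordinate changes by -2 each step, so at step 11 it is -4 + 11·(-2) = -26.

x=-4, y=-16, z=-26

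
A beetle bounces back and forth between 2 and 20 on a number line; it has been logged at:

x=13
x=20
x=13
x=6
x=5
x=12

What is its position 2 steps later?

x=14

The value travels 7 per step and bounces off the walls at 2 and 20.
  step 6: 12 → 19
  step 7: 19 → 14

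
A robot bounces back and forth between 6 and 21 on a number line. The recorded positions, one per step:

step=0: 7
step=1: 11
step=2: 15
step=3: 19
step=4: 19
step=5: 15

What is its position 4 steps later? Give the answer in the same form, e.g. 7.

13

The value travels 4 per step and bounces off the walls at 6 and 21.
  step 6: 15 → 11
  step 7: 11 → 7
  step 8: 7 → 9
  step 9: 9 → 13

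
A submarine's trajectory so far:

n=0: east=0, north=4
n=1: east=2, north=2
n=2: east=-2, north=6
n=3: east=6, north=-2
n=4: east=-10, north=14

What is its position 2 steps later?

east=-42, north=46

Consecutive displacements (+2,-2), (-4,+4), (+8,-8), (-16,+16) scale by a factor of -2 each step.
step 5: east=-10, north=14 + (+32,-32) → east=22, north=-18
step 6: east=22, north=-18 + (-64,+64) → east=-42, north=46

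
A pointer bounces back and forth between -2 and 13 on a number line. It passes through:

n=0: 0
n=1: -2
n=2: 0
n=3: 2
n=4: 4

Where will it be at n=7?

The value travels 2 per step and bounces off the walls at -2 and 13.
  step 5: 4 → 6
  step 6: 6 → 8
  step 7: 8 → 10

10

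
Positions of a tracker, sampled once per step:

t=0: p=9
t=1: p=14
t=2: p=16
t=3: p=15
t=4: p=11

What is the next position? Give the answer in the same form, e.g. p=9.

Taking differences between consecutive positions: +5, +2, -1, -4. These grow by -3 each step.
step 5: 11 − 7 → p=4

p=4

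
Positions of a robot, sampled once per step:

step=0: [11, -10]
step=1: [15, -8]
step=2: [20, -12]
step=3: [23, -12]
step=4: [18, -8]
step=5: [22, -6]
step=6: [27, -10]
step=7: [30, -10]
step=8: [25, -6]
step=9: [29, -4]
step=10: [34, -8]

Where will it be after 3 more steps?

Step-to-step displacements: [+4, +2], [+5, -4], [+3, +0], [-5, +4], [+4, +2], [+5, -4], [+3, +0], [-5, +4], [+4, +2], [+5, -4] — a repeating cycle of length 4.
step 11: apply [+3, +0] → [37, -8]
step 12: apply [-5, +4] → [32, -4]
step 13: apply [+4, +2] → [36, -2]

[36, -2]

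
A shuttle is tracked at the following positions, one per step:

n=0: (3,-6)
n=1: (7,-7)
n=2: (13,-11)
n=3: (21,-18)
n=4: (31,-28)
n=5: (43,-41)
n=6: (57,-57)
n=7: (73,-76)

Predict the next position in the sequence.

(91,-98)

First differences are (+4,-1), (+6,-4), (+8,-7), (+10,-10), (+12,-13), (+14,-16), (+16,-19); their common second difference is (+2,-3) (constant acceleration).
step 8: (73,-76) + (+18,-22) → (91,-98)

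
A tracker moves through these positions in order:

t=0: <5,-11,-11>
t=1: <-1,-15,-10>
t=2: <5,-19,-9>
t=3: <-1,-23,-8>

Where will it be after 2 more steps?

<-1,-31,-6>

First: cycles through 5, -1 every 2 steps. Step 5 lands at position 1 of the cycle → -1.
Second: linear, -4 per step → -31 at step 5.
Third: linear, +1 per step → -6 at step 5.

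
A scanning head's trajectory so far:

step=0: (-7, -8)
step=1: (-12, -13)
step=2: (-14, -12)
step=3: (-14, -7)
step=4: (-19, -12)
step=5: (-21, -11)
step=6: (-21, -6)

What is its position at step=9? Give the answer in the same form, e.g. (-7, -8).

(-28, -5)

Differencing gives (-5, -5), (-2, +1), (+0, +5), (-5, -5), (-2, +1), (+0, +5). This is the pattern (-5, -5), (-2, +1), (+0, +5) repeated.
step 7: apply (-5, -5) → (-26, -11)
step 8: apply (-2, +1) → (-28, -10)
step 9: apply (+0, +5) → (-28, -5)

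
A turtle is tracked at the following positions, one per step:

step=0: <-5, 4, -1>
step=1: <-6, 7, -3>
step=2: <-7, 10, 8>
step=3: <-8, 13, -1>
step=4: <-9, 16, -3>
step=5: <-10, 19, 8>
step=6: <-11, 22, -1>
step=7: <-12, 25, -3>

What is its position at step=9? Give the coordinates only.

The first coordinate changes by -1 each step, so at step 9 it is -5 + 9·(-1) = -14.
The second coordinate changes by +3 each step, so at step 9 it is 4 + 9·(3) = 31.
The third coordinate repeats the cycle [-1, -3, 8] with period 3; step 9 mod 3 = 0, giving -1.

<-14, 31, -1>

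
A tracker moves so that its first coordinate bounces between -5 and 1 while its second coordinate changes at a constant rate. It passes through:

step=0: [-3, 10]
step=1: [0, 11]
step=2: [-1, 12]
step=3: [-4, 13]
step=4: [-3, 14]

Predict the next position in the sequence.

[0, 15]

The first coordinate travels 3 per step and bounces off the walls at -5 and 1.
  step 5: -3 → 0
The second coordinate changes by +1 each step: at step 5 it is 15.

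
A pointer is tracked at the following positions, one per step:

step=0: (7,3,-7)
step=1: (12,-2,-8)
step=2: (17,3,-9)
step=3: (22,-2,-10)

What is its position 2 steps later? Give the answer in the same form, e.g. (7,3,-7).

First: linear, +5 per step → 32 at step 5.
Second: cycles through 3, -2 every 2 steps. Step 5 lands at position 1 of the cycle → -2.
Third: linear, -1 per step → -12 at step 5.

(32,-2,-12)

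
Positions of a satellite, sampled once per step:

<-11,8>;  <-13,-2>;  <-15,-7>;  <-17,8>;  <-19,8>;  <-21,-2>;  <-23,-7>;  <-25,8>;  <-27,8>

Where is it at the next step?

<-29,-2>

First: linear, -2 per step → -29 at step 9.
Second: cycles through 8, -2, -7, 8 every 4 steps. Step 9 lands at position 1 of the cycle → -2.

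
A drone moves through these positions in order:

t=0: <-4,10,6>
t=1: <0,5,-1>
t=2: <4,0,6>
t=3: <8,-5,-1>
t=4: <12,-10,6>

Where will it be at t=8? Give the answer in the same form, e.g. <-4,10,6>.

<28,-30,6>

The first coordinate changes by +4 each step, so at step 8 it is -4 + 8·(4) = 28.
The second coordinate changes by -5 each step, so at step 8 it is 10 + 8·(-5) = -30.
The third coordinate repeats the cycle [6, -1] with period 2; step 8 mod 2 = 0, giving 6.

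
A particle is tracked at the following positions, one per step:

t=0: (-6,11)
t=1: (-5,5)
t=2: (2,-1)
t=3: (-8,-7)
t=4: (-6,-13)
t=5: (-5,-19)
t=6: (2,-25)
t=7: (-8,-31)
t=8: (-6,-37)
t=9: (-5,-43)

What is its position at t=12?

(-6,-61)

First: cycles through -6, -5, 2, -8 every 4 steps. Step 12 lands at position 0 of the cycle → -6.
Second: linear, -6 per step → -61 at step 12.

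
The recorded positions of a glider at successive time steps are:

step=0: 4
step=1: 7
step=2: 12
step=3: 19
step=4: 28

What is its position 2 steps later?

Successive displacements: +3, +5, +7, +9 — each changes by +2.
step 5: 28 + 11 → 39
step 6: 39 + 13 → 52

52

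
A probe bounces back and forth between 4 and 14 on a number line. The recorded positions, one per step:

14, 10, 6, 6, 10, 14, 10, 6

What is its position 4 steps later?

The value reflects between 4 and 14, moving 4 per step.
  step 8: 6 → 6
  step 9: 6 → 10
  step 10: 10 → 14
  step 11: 14 → 10

10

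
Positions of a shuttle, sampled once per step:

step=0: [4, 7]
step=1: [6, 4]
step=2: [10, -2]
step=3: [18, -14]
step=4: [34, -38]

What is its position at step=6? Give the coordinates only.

The jumps are [+2, -3], [+4, -6], [+8, -12], [+16, -24] — a geometric progression with ratio 2.
step 5: [34, -38] + [+32, -48] → [66, -86]
step 6: [66, -86] + [+64, -96] → [130, -182]

[130, -182]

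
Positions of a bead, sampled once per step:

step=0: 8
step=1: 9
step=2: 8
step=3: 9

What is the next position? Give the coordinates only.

Step-to-step displacements: +1, -1, +1; each is -1× the previous.
step 4: 9 − 1 → 8

8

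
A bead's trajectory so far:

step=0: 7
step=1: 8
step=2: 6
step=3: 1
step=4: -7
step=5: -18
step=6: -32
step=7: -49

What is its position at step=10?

Taking differences between consecutive positions: +1, -2, -5, -8, -11, -14, -17. These grow by -3 each step.
step 8: -49 − 20 → -69
step 9: -69 − 23 → -92
step 10: -92 − 26 → -118

-118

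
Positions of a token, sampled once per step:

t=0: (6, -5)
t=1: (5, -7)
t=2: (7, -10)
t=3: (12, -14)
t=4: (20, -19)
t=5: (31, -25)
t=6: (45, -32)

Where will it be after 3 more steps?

Taking differences between consecutive positions: (-1, -2), (+2, -3), (+5, -4), (+8, -5), (+11, -6), (+14, -7). These grow by (+3, -1) each step.
step 7: (45, -32) + (+17, -8) → (62, -40)
step 8: (62, -40) + (+20, -9) → (82, -49)
step 9: (82, -49) + (+23, -10) → (105, -59)

(105, -59)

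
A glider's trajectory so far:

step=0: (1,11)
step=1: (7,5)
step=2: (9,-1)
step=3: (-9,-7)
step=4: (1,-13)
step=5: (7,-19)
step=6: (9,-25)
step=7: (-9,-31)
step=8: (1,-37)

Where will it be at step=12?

The first coordinate repeats the cycle [1, 7, 9, -9] with period 4; step 12 mod 4 = 0, giving 1.
The second coordinate changes by -6 each step, so at step 12 it is 11 + 12·(-6) = -61.

(1,-61)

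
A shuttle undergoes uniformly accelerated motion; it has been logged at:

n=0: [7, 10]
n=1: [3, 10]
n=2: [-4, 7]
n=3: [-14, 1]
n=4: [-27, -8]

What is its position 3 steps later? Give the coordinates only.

First differences are [-4, +0], [-7, -3], [-10, -6], [-13, -9]; their common second difference is [-3, -3] (constant acceleration).
step 5: [-27, -8] + [-16, -12] → [-43, -20]
step 6: [-43, -20] + [-19, -15] → [-62, -35]
step 7: [-62, -35] + [-22, -18] → [-84, -53]

[-84, -53]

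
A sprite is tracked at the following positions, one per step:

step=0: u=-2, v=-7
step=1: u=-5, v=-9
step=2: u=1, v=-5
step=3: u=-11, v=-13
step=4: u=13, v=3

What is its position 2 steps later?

Consecutive displacements (-3,-2), (+6,+4), (-12,-8), (+24,+16) scale by a factor of -2 each step.
step 5: u=13, v=3 + (-48,-32) → u=-35, v=-29
step 6: u=-35, v=-29 + (+96,+64) → u=61, v=35

u=61, v=35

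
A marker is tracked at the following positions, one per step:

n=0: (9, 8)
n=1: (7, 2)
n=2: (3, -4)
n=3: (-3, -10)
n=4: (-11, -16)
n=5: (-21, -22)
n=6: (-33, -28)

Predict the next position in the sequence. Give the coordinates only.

(-47, -34)

Taking differences between consecutive positions: (-2, -6), (-4, -6), (-6, -6), (-8, -6), (-10, -6), (-12, -6). These grow by (-2, +0) each step.
step 7: (-33, -28) + (-14, -6) → (-47, -34)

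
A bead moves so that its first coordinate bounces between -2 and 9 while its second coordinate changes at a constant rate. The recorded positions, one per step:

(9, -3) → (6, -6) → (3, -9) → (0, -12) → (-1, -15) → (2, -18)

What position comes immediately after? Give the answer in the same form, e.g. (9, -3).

The first coordinate reflects between -2 and 9, moving 3 per step.
  step 6: 2 → 5
The second coordinate changes by -3 each step: at step 6 it is -21.

(5, -21)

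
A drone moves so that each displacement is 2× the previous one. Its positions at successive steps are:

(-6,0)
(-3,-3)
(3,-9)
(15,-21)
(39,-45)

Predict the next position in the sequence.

(87,-93)

The jumps are (+3,-3), (+6,-6), (+12,-12), (+24,-24) — a geometric progression with ratio 2.
step 5: (39,-45) + (+48,-48) → (87,-93)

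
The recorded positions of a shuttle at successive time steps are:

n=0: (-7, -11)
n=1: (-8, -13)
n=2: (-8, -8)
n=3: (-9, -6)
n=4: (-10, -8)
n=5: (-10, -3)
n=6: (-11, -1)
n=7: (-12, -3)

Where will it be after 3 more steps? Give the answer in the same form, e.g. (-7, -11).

(-14, 2)

The moves between consecutive positions are (-1, -2), (+0, +5), (-1, +2), (-1, -2), (+0, +5), (-1, +2), (-1, -2); they repeat the 3-cycle [(-1, -2), (+0, +5), (-1, +2)].
step 8: apply (+0, +5) → (-12, 2)
step 9: apply (-1, +2) → (-13, 4)
step 10: apply (-1, -2) → (-14, 2)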